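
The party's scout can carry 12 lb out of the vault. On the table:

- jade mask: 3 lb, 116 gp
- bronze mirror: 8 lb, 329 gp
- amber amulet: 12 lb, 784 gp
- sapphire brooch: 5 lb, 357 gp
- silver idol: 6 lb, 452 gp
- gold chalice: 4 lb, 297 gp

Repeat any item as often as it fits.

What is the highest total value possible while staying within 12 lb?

Taking 2×silver idol: 12 lb used, 904 in value.
No other feasible combination exceeds 904.

904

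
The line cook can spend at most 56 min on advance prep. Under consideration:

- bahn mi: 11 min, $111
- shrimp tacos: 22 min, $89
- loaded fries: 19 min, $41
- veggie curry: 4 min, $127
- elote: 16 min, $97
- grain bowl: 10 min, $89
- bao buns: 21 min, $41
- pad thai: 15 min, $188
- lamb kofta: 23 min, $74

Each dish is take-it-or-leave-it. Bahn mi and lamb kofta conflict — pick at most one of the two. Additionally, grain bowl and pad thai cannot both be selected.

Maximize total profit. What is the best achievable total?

523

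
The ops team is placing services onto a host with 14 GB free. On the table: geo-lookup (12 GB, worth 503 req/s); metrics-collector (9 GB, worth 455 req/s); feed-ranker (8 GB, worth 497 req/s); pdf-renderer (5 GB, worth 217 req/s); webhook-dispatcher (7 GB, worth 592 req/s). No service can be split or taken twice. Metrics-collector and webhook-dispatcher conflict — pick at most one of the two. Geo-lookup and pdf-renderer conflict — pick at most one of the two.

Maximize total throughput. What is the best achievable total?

809

Density check — webhook-dispatcher 84.57, feed-ranker 62.12, metrics-collector 50.56, pdf-renderer 43.40 are the best per GB.
The ratio ordering already packs tightly: pdf-renderer + webhook-dispatcher, 12 GB, 809.
Runner-up feed-ranker + pdf-renderer tops out at 714.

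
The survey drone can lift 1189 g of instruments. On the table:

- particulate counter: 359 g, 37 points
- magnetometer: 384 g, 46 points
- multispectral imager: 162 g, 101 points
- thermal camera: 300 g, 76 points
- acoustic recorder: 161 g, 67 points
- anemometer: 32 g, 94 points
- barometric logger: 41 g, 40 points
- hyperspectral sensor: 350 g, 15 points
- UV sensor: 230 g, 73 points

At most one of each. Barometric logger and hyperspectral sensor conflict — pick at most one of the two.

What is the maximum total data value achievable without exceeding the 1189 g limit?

The ratio ordering already packs tightly: multispectral imager + thermal camera + acoustic recorder + anemometer + barometric logger + UV sensor, 926 g, 451.
Runner-up magnetometer + multispectral imager + thermal camera + anemometer + barometric logger + UV sensor tops out at 430.

451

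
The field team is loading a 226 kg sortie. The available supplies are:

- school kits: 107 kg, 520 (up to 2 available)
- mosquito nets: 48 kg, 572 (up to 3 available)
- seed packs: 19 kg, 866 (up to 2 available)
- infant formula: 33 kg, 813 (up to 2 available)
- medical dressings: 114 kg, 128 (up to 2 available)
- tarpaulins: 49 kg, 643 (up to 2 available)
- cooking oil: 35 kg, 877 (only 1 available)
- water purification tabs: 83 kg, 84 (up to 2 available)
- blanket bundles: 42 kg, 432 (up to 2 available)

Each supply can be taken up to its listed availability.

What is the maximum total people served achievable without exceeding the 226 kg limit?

5099

Ranking by ratio (people served/kg): seed packs 45.58, cooking oil 25.06, infant formula 24.64, tarpaulins 13.12.
Greedy by ratio would take 2×seed packs + 2×infant formula + tarpaulins + cooking oil: 188 kg used, total 4878.
Dropping tarpaulins frees 49 kg; slotting in 2×blanket bundles (84 kg) lifts the total to 5099 at 223 kg.
The spare 3 kg is too small for any remaining supply, and no exchange beats 5099.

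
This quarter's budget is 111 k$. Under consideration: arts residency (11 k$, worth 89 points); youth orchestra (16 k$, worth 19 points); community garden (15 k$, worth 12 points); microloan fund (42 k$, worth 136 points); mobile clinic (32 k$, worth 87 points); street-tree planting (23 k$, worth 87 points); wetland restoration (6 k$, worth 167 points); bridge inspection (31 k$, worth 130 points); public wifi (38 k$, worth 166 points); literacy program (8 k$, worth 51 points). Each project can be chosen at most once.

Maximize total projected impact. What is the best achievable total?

639

Filling by ratio: arts residency + youth orchestra + wetland restoration + bridge inspection + public wifi + literacy program for 622, with 1 k$ left unused.
The 24 k$ tied up in youth orchestra and literacy program is better spent on street-tree planting — total rises to 639 (109 k$).
The closest alternative, arts residency + youth orchestra + wetland restoration + bridge inspection + public wifi + literacy program, reaches only 622.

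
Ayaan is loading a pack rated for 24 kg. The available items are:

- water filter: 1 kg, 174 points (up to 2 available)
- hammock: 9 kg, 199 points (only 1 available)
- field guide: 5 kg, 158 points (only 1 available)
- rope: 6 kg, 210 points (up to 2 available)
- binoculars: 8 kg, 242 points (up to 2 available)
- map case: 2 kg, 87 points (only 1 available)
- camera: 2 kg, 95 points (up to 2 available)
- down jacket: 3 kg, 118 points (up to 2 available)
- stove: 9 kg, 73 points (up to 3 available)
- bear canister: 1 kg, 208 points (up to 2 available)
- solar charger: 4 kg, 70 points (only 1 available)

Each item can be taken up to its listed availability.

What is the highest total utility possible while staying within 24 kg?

1527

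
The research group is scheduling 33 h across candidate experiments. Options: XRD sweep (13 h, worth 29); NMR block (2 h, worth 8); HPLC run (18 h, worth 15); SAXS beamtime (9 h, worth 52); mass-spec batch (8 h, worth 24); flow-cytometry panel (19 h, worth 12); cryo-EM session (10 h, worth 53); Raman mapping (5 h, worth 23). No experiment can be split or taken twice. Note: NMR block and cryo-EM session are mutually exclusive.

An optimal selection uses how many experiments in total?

The maximum expected citations within 33 h is 152.
For example SAXS beamtime + mass-spec batch + cryo-EM session + Raman mapping achieves it, using 32 h.
Any selection reaching 152 contains exactly 4 experiments.

4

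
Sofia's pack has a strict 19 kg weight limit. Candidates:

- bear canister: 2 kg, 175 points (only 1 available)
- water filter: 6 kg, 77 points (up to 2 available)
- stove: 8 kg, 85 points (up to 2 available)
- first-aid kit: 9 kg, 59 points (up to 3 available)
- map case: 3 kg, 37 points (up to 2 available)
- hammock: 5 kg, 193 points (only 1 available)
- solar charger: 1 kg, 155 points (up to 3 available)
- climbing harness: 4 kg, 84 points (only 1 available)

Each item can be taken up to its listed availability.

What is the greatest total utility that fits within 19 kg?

Taking bear canister + map case + hammock + 3×solar charger + climbing harness: 17 kg used, 954 in utility.
Every other selection either busts 19 kg or exceeds an availability limit or fails to beat 954.

954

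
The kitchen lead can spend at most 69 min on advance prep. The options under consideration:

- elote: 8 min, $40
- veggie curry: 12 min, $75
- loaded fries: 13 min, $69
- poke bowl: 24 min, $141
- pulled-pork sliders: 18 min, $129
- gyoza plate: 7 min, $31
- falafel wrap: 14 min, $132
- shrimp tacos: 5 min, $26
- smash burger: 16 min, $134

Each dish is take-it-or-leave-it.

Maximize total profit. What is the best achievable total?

510

Taking the top-ratio dishes first gives veggie curry + pulled-pork sliders + falafel wrap + shrimp tacos + smash burger for 496 (65 min).
The 5 min tied up in shrimp tacos is better spent on elote — total rises to 510 (68 min).
Runner-up elote + loaded fries + pulled-pork sliders + falafel wrap + smash burger tops out at 504.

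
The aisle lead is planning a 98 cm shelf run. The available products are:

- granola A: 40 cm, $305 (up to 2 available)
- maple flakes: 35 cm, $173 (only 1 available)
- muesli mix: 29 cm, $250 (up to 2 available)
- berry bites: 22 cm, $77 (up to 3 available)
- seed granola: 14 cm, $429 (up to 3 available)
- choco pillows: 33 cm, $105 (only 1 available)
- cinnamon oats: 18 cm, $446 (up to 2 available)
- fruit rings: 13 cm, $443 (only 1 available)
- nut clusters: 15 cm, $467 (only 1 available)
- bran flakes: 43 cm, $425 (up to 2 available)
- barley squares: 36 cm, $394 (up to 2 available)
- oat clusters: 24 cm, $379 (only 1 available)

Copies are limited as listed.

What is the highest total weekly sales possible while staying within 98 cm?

2660

Ranking by ratio (weekly sales/cm): fruit rings 34.08, nut clusters 31.13, seed granola 30.64.
Taking the top-ratio products first gives 3×seed granola + cinnamon oats + fruit rings + nut clusters for 2643 (88 cm).
The 14 cm tied up in seed granola is better spent on cinnamon oats — total rises to 2660 (92 cm).
No other feasible combination exceeds 2660.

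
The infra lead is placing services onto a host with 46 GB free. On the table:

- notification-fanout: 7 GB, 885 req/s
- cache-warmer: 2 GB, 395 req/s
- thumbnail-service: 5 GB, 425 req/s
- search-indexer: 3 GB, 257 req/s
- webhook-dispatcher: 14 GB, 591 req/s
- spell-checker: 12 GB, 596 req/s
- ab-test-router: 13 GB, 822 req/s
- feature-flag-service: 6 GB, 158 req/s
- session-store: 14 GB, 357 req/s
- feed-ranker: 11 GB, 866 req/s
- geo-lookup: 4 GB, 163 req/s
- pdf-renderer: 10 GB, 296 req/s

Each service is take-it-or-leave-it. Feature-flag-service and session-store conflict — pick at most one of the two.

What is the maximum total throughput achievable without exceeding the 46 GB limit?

3813

The ratio ordering already packs tightly: notification-fanout + cache-warmer + thumbnail-service + search-indexer + ab-test-router + feed-ranker + geo-lookup, 45 GB, 3813.
No other feasible combination exceeds 3813.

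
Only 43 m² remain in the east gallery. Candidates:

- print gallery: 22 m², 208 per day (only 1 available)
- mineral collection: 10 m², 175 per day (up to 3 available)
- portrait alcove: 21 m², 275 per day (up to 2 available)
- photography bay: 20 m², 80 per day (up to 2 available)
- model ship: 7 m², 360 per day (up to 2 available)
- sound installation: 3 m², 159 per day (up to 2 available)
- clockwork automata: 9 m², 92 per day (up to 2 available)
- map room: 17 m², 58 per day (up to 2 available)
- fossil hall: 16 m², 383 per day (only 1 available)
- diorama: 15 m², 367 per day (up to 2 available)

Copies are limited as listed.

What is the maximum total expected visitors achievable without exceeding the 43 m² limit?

1437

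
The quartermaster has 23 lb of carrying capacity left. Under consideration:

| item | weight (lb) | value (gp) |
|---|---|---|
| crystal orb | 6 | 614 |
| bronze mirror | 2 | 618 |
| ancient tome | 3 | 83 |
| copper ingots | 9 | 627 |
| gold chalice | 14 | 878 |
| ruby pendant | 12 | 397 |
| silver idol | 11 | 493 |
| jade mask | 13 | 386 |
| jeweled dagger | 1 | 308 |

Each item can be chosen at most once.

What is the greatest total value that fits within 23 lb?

2418

Greedy by ratio would take crystal orb + bronze mirror + ancient tome + copper ingots + jeweled dagger: 21 lb used, total 2250.
The 12 lb tied up in ancient tome and copper ingots is better spent on gold chalice — total rises to 2418 (23 lb).
Next best is crystal orb + bronze mirror + ancient tome + copper ingots + jeweled dagger at 2250 (21 lb) — short by 168.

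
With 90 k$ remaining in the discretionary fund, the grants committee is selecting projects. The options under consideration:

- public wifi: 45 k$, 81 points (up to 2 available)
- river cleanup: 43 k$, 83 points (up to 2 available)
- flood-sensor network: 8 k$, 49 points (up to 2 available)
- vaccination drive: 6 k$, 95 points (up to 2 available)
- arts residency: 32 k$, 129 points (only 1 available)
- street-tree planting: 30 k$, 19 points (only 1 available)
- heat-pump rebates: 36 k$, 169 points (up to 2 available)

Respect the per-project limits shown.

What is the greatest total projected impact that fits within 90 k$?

537

Ranking by ratio (projected impact/k$): vaccination drive 15.83, flood-sensor network 6.12, heat-pump rebates 4.69.
The ratio heuristic lands on 2×flood-sensor network + 2×vaccination drive + heat-pump rebates (457) but leaves 26 k$ idle.
Replace flood-sensor network with arts residency: the trade gains 80 net, giving 537 at 88 k$.
Every other selection either busts 90 k$ or exceeds an availability limit or fails to beat 537.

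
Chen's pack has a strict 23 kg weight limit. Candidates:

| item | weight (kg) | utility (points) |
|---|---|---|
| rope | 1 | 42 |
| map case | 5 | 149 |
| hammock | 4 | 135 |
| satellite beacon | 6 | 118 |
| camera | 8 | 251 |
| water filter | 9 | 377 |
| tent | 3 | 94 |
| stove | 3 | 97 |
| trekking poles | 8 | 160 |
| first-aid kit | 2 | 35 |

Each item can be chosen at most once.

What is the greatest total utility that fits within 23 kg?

Ranking by ratio (utility/kg): rope 42.00, water filter 41.89, hammock 33.75.
Taking the top-ratio items first gives rope + hammock + water filter + tent + stove + first-aid kit for 780 (22 kg).
Reworking the packing: rope + map case + camera + water filter uses 23 kg and improves the total to 819.
Nothing else within 23 kg beats 819.

819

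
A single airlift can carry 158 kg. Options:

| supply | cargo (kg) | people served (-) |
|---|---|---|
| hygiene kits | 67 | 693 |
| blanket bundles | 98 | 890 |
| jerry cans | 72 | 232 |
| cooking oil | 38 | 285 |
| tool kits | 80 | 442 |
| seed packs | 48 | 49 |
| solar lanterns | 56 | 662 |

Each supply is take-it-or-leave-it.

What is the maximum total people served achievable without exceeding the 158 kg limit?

1552

Ranking by ratio (people served/kg): solar lanterns 11.82, hygiene kits 10.34, blanket bundles 9.08, cooking oil 7.50.
Greedy by ratio would take hygiene kits + solar lanterns: 123 kg used, total 1355.
The 67 kg tied up in hygiene kits is better spent on blanket bundles — total rises to 1552 (154 kg).
No other feasible combination exceeds 1552.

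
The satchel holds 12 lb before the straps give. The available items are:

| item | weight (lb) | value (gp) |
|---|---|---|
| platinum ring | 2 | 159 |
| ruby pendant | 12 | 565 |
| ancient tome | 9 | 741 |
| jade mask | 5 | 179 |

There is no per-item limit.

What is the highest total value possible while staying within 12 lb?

By value per lb: ancient tome 82.33, platinum ring 79.50, ruby pendant 47.08 lead.
Filling by ratio: platinum ring + ancient tome for 900, with 1 lb left unused.
Replace ancient tome with 5×platinum ring: the trade gains 54 net, giving 954 at 12 lb.
No other feasible combination exceeds 954.

954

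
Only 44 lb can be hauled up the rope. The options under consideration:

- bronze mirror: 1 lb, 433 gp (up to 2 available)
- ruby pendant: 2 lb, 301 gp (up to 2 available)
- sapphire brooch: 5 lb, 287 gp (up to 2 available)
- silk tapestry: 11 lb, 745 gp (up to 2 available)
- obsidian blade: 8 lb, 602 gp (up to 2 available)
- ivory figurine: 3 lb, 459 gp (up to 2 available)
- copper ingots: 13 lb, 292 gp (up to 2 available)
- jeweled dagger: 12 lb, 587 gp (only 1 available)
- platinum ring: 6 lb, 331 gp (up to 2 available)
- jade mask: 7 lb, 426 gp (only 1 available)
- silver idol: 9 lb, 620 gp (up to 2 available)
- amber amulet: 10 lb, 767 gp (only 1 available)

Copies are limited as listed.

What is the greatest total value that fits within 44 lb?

4688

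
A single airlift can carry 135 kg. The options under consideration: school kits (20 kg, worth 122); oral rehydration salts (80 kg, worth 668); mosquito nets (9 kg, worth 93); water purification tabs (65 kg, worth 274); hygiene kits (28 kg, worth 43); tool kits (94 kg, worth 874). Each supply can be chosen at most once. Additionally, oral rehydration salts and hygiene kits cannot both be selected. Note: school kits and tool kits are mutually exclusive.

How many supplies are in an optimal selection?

3

Best achievable people served is 1010.
mosquito nets + hygiene kits + tool kits hits 1010 at 131 kg.
Any selection reaching 1010 contains exactly 3 supplies.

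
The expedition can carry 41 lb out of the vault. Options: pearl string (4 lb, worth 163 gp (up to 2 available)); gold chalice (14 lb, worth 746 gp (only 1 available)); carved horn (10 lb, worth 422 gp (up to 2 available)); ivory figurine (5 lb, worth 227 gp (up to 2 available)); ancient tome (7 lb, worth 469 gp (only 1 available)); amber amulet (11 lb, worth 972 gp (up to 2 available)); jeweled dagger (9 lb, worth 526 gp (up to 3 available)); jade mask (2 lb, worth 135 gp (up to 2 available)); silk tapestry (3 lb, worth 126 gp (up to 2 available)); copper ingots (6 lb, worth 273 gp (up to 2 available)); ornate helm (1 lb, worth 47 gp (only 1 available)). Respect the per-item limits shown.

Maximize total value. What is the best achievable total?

3121

Ranking by ratio (value/lb): amber amulet 88.36, jade mask 67.50, ancient tome 67.00.
Greedy by ratio would take ancient tome + 2×amber amulet + 2×jade mask + copper ingots + ornate helm: 40 lb used, total 3003.
Replace jade mask and copper ingots with jeweled dagger: the trade gains 118 net, giving 3121 at 41 lb.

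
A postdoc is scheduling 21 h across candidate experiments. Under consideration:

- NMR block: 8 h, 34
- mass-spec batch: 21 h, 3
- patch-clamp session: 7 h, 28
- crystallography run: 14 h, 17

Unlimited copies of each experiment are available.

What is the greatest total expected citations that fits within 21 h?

The ratio heuristic lands on 2×NMR block (68) but leaves 5 h idle.
Replace 2×NMR block with 3×patch-clamp session: the trade gains 16 net, giving 84 at 21 h.
Every other selection either busts 21 h or fails to beat 84.

84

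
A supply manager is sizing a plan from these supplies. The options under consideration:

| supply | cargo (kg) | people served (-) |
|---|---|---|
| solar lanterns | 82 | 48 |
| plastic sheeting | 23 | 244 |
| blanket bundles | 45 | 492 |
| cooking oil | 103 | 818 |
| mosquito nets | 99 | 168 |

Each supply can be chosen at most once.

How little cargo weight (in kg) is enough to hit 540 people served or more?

Look for the lowest-cargo combination reaching 540.
Taking plastic sheeting + blanket bundles gives 736 (≥ 540) for 68 kg.
Any bundle with less than 68 kg falls short of 540.

68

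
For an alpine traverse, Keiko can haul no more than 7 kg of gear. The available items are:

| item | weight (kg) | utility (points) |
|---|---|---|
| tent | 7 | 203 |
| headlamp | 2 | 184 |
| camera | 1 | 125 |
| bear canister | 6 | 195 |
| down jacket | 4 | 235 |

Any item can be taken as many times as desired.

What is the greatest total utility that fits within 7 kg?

875

Taking 7×camera: 7 kg used, 875 in utility.
No other feasible combination exceeds 875.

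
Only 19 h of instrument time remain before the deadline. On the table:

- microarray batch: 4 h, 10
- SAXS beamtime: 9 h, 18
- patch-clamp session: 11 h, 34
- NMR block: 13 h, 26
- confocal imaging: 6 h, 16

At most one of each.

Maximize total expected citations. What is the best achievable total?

Best packing: patch-clamp session + confocal imaging — 17 h, 50 total.
An exhaustive check of the 32 subsets confirms 50.

50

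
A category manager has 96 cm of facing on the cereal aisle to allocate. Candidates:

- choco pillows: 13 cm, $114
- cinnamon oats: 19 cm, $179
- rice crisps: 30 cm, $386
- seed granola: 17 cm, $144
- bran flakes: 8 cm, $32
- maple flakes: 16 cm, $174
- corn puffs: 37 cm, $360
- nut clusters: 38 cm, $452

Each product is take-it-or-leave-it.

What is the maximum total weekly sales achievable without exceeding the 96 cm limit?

Greedy by ratio would take rice crisps + bran flakes + maple flakes + nut clusters: 92 cm used, total 1044.
Dropping maple flakes frees 16 cm; slotting in cinnamon oats (19 cm) lifts the total to 1049 at 95 cm.
Every other selection either busts 96 cm or fails to beat 1049.

1049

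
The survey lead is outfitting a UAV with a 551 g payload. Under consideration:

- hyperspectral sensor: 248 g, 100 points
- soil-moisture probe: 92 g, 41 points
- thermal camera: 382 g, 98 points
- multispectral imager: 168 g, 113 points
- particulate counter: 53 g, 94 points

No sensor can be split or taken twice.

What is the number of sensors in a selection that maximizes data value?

3

Optimal total is 307.
For example hyperspectral sensor + multispectral imager + particulate counter achieves it, using 469 g.
Any selection reaching 307 contains exactly 3 sensors.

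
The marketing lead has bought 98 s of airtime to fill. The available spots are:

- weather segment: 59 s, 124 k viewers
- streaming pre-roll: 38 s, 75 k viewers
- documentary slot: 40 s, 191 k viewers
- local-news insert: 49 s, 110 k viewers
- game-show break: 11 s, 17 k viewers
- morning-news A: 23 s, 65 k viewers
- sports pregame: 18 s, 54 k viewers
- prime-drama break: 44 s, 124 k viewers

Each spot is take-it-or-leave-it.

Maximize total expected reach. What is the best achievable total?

332

A density-first pass picks documentary slot + game-show break + morning-news A + sports pregame — 327 at 92 s.
Replace morning-news A and sports pregame with prime-drama break: the trade gains 5 net, giving 332 at 95 s.
Runner-up documentary slot + game-show break + morning-news A + sports pregame tops out at 327.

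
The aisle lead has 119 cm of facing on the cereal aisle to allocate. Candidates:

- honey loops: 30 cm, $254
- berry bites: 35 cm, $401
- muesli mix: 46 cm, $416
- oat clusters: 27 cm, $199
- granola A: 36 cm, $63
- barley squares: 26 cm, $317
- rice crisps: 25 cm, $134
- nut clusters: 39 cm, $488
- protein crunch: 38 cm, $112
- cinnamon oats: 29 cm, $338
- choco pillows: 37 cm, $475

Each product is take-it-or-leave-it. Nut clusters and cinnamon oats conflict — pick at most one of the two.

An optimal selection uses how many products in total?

3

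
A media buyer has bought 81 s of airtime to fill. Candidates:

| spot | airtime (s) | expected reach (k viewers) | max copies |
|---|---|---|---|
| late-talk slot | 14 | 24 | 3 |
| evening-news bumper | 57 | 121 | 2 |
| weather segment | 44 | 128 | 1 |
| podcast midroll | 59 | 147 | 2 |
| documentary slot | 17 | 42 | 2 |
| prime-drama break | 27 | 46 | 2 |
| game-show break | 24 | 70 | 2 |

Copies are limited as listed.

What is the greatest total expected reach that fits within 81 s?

Taking the top-ratio spots first gives late-talk slot + documentary slot + 2×game-show break for 206 (79 s).
The 62 s tied up in late-talk slot and 2×game-show break is better spent on weather segment + documentary slot — total rises to 212 (78 s).

212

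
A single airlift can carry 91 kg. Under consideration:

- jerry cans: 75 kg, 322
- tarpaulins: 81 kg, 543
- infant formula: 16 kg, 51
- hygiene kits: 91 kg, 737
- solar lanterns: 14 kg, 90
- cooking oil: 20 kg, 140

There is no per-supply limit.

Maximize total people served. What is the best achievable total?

Ranking by ratio (people served/kg): hygiene kits 8.10, cooking oil 7.00, tarpaulins 6.70.
Taking hygiene kits: 91 kg used, 737 in people served.
Nothing else within 91 kg beats 737.

737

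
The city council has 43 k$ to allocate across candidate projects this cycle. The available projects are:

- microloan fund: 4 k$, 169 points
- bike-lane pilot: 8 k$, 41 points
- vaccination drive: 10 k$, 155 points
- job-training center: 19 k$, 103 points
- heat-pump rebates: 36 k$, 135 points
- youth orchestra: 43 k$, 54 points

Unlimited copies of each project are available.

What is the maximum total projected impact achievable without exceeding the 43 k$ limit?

1690

Best packing: 10×microloan fund — 40 k$, 1690 total.
Nothing else within 43 k$ beats 1690.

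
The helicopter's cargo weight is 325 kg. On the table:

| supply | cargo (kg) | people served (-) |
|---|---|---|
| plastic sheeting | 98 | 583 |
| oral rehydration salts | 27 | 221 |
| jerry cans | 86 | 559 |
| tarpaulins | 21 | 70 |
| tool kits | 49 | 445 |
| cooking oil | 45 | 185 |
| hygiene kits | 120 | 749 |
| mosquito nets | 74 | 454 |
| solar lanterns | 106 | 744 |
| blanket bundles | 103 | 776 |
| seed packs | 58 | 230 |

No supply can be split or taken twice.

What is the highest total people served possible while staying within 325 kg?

A density-first pass picks oral rehydration salts + tarpaulins + tool kits + solar lanterns + blanket bundles — 2256 at 306 kg.
Dropping tarpaulins and tool kits frees 70 kg; slotting in jerry cans (86 kg) lifts the total to 2300 at 322 kg.
Runner-up oral rehydration salts + tarpaulins + tool kits + hygiene kits + blanket bundles tops out at 2261.

2300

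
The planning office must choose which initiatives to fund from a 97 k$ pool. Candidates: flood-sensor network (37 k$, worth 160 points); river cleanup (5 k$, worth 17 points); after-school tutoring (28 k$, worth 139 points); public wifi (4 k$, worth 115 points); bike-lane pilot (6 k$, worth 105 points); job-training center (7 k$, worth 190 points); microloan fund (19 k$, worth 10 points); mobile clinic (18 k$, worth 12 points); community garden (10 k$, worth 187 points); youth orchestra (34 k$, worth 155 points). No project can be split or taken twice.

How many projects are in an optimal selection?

Optimal total is 913.
For example flood-sensor network + river cleanup + after-school tutoring + public wifi + bike-lane pilot + job-training center + community garden achieves it, using 97 k$.
Any selection reaching 913 contains exactly 7 projects.

7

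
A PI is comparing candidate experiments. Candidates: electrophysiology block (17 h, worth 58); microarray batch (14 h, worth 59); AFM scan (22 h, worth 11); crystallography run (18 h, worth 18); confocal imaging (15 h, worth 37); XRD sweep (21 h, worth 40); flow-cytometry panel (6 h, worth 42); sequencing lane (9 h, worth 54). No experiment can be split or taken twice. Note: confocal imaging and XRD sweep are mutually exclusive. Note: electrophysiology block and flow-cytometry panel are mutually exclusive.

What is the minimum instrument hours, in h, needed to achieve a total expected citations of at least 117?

29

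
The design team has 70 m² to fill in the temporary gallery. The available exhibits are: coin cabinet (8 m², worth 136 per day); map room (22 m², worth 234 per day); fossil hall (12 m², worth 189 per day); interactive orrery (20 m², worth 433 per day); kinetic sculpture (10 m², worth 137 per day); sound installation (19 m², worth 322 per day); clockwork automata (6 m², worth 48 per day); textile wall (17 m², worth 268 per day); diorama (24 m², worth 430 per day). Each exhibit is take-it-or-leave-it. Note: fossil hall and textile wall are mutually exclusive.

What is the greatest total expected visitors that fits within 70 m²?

1267

Coin cabinet + interactive orrery + textile wall + diorama uses 69 of the 70 m² and totals 1267.
An exhaustive check of the 512 subsets confirms 1267.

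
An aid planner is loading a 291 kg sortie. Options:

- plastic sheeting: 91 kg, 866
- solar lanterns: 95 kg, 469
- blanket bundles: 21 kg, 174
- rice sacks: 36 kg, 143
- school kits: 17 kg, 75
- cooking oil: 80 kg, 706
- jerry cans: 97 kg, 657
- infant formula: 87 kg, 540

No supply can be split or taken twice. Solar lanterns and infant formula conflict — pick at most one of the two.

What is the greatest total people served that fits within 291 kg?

2403

By people served per kg: plastic sheeting 9.52, cooking oil 8.82, blanket bundles 8.29 lead.
The ratio ordering already packs tightly: plastic sheeting + blanket bundles + cooking oil + jerry cans, 289 kg, 2403.
The spare 2 kg is too small for any remaining supply, and no feasible exchange beats 2403.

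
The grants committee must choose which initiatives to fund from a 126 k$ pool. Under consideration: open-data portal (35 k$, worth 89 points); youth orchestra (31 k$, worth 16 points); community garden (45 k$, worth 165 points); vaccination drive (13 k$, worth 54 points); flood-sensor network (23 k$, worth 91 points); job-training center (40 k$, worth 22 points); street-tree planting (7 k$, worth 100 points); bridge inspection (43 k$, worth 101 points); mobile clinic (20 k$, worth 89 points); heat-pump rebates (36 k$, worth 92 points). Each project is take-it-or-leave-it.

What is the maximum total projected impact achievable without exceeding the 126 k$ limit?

502

A density-first pass picks community garden + vaccination drive + flood-sensor network + street-tree planting + mobile clinic — 499 at 108 k$.
The 20 k$ tied up in mobile clinic is better spent on heat-pump rebates — total rises to 502 (124 k$).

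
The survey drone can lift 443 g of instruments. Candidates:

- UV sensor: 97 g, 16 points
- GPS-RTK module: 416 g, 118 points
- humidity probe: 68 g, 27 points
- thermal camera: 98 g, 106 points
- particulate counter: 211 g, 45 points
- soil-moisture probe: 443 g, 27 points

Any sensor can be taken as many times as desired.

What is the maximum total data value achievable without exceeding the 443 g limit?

424

The ratio ordering already packs tightly: 4×thermal camera, 392 g, 424.
The spare 51 g is too small for any remaining sensor, and no exchange beats 424.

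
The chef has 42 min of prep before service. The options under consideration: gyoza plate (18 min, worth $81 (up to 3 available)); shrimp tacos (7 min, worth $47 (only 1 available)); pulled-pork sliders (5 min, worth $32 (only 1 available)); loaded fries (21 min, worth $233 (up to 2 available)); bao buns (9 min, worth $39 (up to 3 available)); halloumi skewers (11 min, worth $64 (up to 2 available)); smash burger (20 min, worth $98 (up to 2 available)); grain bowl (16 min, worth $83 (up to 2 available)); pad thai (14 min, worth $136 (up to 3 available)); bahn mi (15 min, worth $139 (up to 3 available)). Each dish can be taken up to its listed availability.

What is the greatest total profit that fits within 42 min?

Ranking by ratio (profit/min): loaded fries 11.10, pad thai 9.71, bahn mi 9.27, shrimp tacos 6.71.
2×loaded fries uses 42 of the 42 min and totals 466.
No other feasible combination exceeds 466.

466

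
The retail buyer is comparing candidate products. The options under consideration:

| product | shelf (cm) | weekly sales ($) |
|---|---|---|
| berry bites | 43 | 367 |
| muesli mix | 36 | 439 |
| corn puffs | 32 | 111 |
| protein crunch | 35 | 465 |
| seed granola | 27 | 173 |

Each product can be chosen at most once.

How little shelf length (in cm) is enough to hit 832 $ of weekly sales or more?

Need the lightest bundle worth ≥ 832.
muesli mix + protein crunch: 904 weekly sales at 71 cm.
Below 71 cm the best achievable stays under 832.

71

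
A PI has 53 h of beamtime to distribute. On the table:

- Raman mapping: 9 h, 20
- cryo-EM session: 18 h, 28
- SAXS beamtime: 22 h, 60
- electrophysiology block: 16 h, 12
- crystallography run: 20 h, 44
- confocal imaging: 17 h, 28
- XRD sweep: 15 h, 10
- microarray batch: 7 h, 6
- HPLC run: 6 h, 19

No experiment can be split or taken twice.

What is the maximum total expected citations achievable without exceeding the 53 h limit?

124

By expected citations per h: HPLC run 3.17, SAXS beamtime 2.73, Raman mapping 2.22, crystallography run 2.20 lead.
Filling by ratio: Raman mapping + SAXS beamtime + microarray batch + HPLC run for 105, with 9 h left unused.
The 13 h tied up in microarray batch and HPLC run is better spent on crystallography run — total rises to 124 (51 h).
The closest alternative, SAXS beamtime + crystallography run + HPLC run, reaches only 123.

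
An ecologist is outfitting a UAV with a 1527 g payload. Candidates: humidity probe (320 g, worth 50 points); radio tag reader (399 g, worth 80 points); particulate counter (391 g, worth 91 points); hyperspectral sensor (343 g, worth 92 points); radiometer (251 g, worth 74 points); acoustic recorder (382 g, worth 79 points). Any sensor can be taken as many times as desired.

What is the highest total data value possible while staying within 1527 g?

444

By data value per g: radiometer 0.29, hyperspectral sensor 0.27, particulate counter 0.23 lead.
Taking 6×radiometer: 1506 g used, 444 in data value.
That's the maximum — no swap from here does better than 444.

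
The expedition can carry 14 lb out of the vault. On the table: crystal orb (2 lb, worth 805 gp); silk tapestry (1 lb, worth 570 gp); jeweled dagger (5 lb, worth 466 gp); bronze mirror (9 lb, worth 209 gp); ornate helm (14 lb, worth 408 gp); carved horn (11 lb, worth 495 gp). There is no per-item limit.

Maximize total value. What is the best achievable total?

Ranking by ratio (value/lb): silk tapestry 570.00, crystal orb 402.50, jeweled dagger 93.20, carved horn 45.00.
Best packing: 14×silk tapestry — 14 lb, 7980 total.
No other feasible combination exceeds 7980.

7980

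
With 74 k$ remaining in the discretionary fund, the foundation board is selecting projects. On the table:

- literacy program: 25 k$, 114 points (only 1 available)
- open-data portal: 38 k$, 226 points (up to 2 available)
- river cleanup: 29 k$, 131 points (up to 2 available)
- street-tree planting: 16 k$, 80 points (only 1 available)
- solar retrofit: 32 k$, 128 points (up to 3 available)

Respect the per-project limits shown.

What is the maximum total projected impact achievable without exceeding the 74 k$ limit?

357

Ranking by ratio (projected impact/k$): open-data portal 5.95, street-tree planting 5.00, literacy program 4.56, river cleanup 4.52.
Taking the top-ratio projects first gives open-data portal + street-tree planting for 306 (54 k$).
Dropping street-tree planting frees 16 k$; slotting in river cleanup (29 k$) lifts the total to 357 at 67 k$.
The spare 7 k$ is too small for any remaining project, and no exchange beats 357.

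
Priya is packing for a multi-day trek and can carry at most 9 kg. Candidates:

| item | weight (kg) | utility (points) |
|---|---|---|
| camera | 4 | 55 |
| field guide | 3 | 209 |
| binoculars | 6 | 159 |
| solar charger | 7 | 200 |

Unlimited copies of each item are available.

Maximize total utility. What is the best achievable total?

627

The ratio ordering already packs tightly: 3×field guide, 9 kg, 627.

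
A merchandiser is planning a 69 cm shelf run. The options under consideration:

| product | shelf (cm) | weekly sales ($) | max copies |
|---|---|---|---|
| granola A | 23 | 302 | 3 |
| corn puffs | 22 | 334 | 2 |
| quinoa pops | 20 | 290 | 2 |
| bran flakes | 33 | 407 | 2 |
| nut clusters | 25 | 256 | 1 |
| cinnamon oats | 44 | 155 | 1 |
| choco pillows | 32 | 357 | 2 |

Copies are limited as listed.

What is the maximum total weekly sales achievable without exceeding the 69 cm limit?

970

A density-first pass picks 2×corn puffs + quinoa pops — 958 at 64 cm.
Replace quinoa pops with granola A: the trade gains 12 net, giving 970 at 67 cm.
Nothing else within 69 cm beats 970.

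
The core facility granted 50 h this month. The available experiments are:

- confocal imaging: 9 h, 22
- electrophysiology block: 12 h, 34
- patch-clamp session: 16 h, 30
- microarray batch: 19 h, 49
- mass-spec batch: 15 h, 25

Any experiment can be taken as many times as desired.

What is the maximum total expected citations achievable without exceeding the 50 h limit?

136

Taking 4×electrophysiology block: 48 h used, 136 in expected citations.
No other feasible combination exceeds 136.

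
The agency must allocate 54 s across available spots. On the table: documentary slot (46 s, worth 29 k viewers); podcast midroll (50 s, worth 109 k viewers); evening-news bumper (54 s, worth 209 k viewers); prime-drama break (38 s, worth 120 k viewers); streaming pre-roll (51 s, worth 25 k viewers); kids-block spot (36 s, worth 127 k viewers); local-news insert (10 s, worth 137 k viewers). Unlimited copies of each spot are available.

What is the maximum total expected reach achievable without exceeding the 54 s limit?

685

Density check — local-news insert 13.70, evening-news bumper 3.87, kids-block spot 3.53 are the best per s.
Taking 5×local-news insert: 50 s used, 685 in expected reach.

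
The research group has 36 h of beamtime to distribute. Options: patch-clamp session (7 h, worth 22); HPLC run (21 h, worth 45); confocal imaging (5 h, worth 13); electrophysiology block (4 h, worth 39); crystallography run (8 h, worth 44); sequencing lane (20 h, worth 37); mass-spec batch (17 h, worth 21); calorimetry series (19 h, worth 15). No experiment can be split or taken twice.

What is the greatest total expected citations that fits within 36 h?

128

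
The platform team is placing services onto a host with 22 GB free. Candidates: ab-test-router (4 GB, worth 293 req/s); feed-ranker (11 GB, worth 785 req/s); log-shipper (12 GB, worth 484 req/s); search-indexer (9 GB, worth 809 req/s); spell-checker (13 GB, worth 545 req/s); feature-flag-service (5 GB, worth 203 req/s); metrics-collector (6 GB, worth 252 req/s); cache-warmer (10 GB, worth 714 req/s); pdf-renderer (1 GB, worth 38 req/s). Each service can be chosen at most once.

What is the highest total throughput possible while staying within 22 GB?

1632

Taking the top-ratio services first gives ab-test-router + search-indexer + metrics-collector + pdf-renderer for 1392 (20 GB).
The 10 GB tied up in ab-test-router and metrics-collector is better spent on feed-ranker — total rises to 1632 (21 GB).
The closest alternative, feed-ranker + search-indexer, reaches only 1594.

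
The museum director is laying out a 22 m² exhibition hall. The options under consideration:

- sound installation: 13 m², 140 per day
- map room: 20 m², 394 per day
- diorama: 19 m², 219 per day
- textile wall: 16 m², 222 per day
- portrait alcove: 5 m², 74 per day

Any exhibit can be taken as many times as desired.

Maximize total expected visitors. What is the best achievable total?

Density check — map room 19.70, portrait alcove 14.80, textile wall 13.88, diorama 11.53 are the best per m².
Taking map room: 20 m² used, 394 in expected visitors.

394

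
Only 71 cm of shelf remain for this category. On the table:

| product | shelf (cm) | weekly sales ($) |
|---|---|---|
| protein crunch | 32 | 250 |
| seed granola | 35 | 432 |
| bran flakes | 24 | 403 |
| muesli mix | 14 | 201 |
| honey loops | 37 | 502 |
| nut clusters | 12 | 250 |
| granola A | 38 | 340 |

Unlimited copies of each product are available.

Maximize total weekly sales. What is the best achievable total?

1250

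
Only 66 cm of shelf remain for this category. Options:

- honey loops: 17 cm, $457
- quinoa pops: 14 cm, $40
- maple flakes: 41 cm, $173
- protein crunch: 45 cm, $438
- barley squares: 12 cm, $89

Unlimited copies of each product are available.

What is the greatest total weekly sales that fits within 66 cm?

1460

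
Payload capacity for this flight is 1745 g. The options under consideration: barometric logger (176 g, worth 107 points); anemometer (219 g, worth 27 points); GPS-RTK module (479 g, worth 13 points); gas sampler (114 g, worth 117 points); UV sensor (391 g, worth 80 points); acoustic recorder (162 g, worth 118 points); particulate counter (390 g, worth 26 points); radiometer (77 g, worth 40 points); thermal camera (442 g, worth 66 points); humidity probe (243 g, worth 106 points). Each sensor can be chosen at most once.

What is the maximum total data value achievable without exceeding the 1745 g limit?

634

The ratio ordering already packs tightly: barometric logger + gas sampler + UV sensor + acoustic recorder + radiometer + thermal camera + humidity probe, 1605 g, 634.
That's the maximum — no swap from here does better than 634.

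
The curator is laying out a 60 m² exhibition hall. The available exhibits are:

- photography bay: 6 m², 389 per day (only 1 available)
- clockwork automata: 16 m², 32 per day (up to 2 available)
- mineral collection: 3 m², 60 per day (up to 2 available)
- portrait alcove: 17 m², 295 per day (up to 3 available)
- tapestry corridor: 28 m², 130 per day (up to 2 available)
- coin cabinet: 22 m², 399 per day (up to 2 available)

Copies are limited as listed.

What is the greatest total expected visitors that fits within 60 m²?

1334

Taking the top-ratio exhibits first gives photography bay + 2×mineral collection + 2×coin cabinet for 1307 (56 m²).
The 47 m² tied up in mineral collection and 2×coin cabinet is better spent on 3×portrait alcove — total rises to 1334 (60 m²).
Nothing else within 60 m² beats 1334.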